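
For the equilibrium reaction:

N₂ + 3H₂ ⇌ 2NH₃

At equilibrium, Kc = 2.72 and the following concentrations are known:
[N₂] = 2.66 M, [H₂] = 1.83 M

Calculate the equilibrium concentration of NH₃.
[NH₃] = 6.6589 M

Kc = ([NH₃]^2) / ([N₂] × [H₂]^3) = 2.72
[NH₃]^2 = Kc · (reactant terms)/(other product terms) = 2.72 · 16.302 / 1 = 44.341
[NH₃] = (44.341)^(1/2) = 6.6589 M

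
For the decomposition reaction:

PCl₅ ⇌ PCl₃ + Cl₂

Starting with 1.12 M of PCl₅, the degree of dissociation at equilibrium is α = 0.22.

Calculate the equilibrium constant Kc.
K_c = 0.0695

x = α·[A]₀ = 0.22 × 1.12 = 0.2464 M dissociated.
At eq: [PCl₅] = 1.12 − 0.2464 = 0.8736 M; [PCl₃] = [Cl₂] = x = 0.2464 M.
Kc = [PCl₃][Cl₂]/[PCl₅] = (0.2464)²/0.8736 = 0.0695.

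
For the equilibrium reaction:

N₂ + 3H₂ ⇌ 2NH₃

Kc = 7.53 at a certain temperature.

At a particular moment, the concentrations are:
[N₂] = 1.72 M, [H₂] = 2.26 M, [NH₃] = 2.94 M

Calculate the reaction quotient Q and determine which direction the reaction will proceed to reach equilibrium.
Q = 0.435, Q < K, reaction proceeds forward (toward products)

Q = ([NH₃]^2) / ([N₂] × [H₂]^3)
  = ((2.94)^2) / ((1.72)·(2.26)^3) = 8.6436/19.854 = 0.4354
Since Q = 0.4354 < Kc = 7.53, the reaction proceeds forward (toward products) to reach equilibrium.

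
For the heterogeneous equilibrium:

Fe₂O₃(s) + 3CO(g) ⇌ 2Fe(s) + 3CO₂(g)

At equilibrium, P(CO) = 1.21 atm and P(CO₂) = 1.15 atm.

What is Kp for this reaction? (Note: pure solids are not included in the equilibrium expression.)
K_p = 0.858

Solids (Fe₂O₃, Fe) are excluded.
Kp = P(CO₂)³/P(CO)³ = (1.15)³/(1.21)³ = 1.521/1.772 = 0.858.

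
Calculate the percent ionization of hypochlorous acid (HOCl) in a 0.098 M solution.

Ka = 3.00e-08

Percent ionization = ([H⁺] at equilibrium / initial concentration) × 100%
Percent ionization = 0.0553%

Let x = [H⁺]. Ka = x²/(C - x) ⇒ x² + (3.00e-08)x - (3.00e-08)(0.098) = 0. x = 5.4207e-05. Percent = (5.4207e-05/0.098) × 100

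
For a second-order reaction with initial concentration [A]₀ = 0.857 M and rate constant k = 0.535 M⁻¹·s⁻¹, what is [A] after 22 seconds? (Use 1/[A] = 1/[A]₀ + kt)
0.0773 M

1/[A] = 1/[A]₀ + k·t = 1/0.857 + (0.535)·(22) = 1.1669 + 11.7700 = 12.9369
[A] = 1/12.9369 = 0.0773 M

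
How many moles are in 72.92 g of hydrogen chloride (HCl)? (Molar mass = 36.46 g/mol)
Moles = 72.92 g ÷ 36.46 g/mol = 2 mol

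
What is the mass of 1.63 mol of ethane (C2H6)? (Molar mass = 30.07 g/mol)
Mass = 1.63 mol × 30.07 g/mol = 49.01 g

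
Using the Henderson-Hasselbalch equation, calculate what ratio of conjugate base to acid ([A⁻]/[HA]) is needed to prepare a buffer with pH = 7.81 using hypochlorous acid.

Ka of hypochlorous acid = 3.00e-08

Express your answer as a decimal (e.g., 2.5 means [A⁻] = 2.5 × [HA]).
[A⁻]/[HA] = 1.937

pKa = −log(3.00e-08) = 7.5229. pH = pKa + log([A⁻]/[HA]). 7.81 = 7.5229 + log(ratio). log(ratio) = 7.81 − 7.5229 = 0.2871. ratio = 10^(0.2871) = 1.937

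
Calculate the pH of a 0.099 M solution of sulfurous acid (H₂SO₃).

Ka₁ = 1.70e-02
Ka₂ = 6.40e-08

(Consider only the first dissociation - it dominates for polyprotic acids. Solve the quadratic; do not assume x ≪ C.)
pH = 1.48

x² + Ka₁·x − Ka₁·C = 0 with Ka₁ = 1.70e-02, C = 0.099.
x = (−Ka₁ + √(Ka₁² + 4·Ka₁·C))/2 = 3.3396e-02 M, so pH = 1.48.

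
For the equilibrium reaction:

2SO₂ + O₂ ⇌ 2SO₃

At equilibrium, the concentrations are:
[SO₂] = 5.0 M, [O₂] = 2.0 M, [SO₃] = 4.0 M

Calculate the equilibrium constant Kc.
K_c = 0.3200

Kc = ([SO₃]^2) / ([SO₂]^2 × [O₂])
   = ((4.0)^2) / ((5.0)^2·(2.0))
   = 16 / 50 = 0.3200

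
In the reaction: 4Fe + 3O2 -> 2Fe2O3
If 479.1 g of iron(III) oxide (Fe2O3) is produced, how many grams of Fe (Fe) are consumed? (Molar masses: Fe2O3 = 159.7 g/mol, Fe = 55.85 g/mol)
Moles of Fe2O3 = 479.1 g ÷ 159.7 g/mol = 3 mol
Mole ratio: 4 mol Fe / 2 mol Fe2O3
Moles of Fe = 3 × (4/2) = 6 mol
Mass of Fe = 6 mol × 55.85 g/mol = 335.1 g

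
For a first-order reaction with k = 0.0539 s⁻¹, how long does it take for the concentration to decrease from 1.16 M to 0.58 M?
12.86 s

From ln[A] = ln[A]₀ - k·t: t = ln([A]₀/[A])/k = ln(1.16/0.58)/0.0539 = ln(2.0000)/0.0539 = 0.6931/0.0539 = 12.86 s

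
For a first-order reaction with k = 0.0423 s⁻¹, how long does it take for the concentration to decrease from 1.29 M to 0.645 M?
16.39 s

From ln[A] = ln[A]₀ - k·t: t = ln([A]₀/[A])/k = ln(1.29/0.645)/0.0423 = ln(2.0000)/0.0423 = 0.6931/0.0423 = 16.39 s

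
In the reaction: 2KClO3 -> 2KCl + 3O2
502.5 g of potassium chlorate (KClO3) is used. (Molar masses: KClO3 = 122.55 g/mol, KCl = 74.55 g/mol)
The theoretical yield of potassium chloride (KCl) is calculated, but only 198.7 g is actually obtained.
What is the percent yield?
Moles of KClO3 = 502.5 g ÷ 122.55 g/mol = 4.10037 mol
Mole ratio: 2 mol KCl / 2 mol KClO3
Moles of KCl = 4.10037 × (2/2) = 4.10037 mol
Theoretical yield = 4.10037 mol × 74.55 g/mol = 305.68 g
Actual yield = 198.7 g
Percent yield = (198.7 / 305.68) × 100% = 65.0%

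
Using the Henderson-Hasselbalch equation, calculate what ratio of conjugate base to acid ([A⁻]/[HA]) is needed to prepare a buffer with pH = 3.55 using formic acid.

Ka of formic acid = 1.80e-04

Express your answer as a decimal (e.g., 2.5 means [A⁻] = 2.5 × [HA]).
[A⁻]/[HA] = 0.639

pKa = −log(1.80e-04) = 3.7447. pH = pKa + log([A⁻]/[HA]). 3.55 = 3.7447 + log(ratio). log(ratio) = 3.55 − 3.7447 = -0.1947. ratio = 10^(-0.1947) = 0.639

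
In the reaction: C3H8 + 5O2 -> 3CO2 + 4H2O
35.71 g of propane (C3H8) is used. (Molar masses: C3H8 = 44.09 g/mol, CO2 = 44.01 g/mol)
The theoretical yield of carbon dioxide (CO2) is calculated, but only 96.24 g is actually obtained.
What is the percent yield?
Moles of C3H8 = 35.71 g ÷ 44.09 g/mol = 0.809934 mol
Mole ratio: 3 mol CO2 / 1 mol C3H8
Moles of CO2 = 0.809934 × (3/1) = 2.4298 mol
Theoretical yield = 2.4298 mol × 44.01 g/mol = 106.94 g
Actual yield = 96.24 g
Percent yield = (96.24 / 106.94) × 100% = 90.0%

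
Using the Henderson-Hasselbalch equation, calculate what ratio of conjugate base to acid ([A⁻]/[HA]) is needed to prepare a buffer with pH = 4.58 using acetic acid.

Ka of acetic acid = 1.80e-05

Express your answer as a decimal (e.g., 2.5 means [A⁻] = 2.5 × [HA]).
[A⁻]/[HA] = 0.684

pKa = −log(1.80e-05) = 4.7447. pH = pKa + log([A⁻]/[HA]). 4.58 = 4.7447 + log(ratio). log(ratio) = 4.58 − 4.7447 = -0.1647. ratio = 10^(-0.1647) = 0.684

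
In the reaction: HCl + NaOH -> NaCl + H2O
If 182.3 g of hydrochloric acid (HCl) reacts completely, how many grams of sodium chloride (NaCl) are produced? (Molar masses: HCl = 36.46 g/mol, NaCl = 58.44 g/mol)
Moles of HCl = 182.3 g ÷ 36.46 g/mol = 5 mol
Mole ratio: 1 mol NaCl / 1 mol HCl
Moles of NaCl = 5 × (1/1) = 5 mol
Mass of NaCl = 5 mol × 58.44 g/mol = 292.2 g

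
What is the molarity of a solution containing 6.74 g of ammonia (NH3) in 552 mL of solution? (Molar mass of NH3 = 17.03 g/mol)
Moles of NH3 = 6.74 g ÷ 17.03 g/mol = 0.395772 mol
Volume = 552 mL = 0.552 L
Molarity = 0.395772 mol ÷ 0.552 L = 0.717 M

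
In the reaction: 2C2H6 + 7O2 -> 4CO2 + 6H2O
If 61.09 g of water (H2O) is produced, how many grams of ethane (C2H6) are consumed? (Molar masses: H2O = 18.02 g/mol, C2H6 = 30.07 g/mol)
Moles of H2O = 61.09 g ÷ 18.02 g/mol = 3.39012 mol
Mole ratio: 2 mol C2H6 / 6 mol H2O
Moles of C2H6 = 3.39012 × (2/6) = 1.13004 mol
Mass of C2H6 = 1.13004 mol × 30.07 g/mol = 33.98 g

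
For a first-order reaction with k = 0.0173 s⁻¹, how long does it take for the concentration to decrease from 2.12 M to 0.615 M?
71.53 s

From ln[A] = ln[A]₀ - k·t: t = ln([A]₀/[A])/k = ln(2.12/0.615)/0.0173 = ln(3.4472)/0.0173 = 1.2375/0.0173 = 71.53 s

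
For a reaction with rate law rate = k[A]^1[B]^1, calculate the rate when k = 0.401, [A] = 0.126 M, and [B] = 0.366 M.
0.01849 M/s

rate = k·[A]^1·[B]^1 = 0.401·(0.126)^1·(0.366)^1 = 0.401·0.126·0.366 = 0.01849 M/s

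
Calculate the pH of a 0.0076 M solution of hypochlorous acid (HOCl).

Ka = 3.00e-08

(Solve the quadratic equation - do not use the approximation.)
pH = 4.82

x² + Ka×x - Ka×C = 0. Using quadratic formula: [H⁺] = 1.5085e-05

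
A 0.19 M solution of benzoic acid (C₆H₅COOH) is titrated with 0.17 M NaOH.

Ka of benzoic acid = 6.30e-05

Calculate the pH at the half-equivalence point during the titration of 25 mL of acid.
pH = pKa = 4.20

At the half-equivalence point, [HA] = [A⁻], so by Henderson–Hasselbalch pH = pKa + log(1) = pKa.
pKa = −log(6.30e-05) = 4.20.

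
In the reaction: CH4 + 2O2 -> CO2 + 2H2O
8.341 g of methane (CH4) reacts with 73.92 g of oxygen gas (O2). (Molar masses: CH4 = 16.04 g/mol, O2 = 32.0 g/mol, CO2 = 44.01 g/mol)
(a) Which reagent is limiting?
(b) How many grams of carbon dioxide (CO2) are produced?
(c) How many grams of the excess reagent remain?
(a) CH4, (b) 22.89 g, (c) 40.64 g

Moles of CH4 = 8.341 g ÷ 16.04 g/mol = 0.520012 mol
Moles of O2 = 73.92 g ÷ 32.0 g/mol = 2.31 mol
Moles ÷ coefficient: CH4: 0.520012/1 = 0.52, O2: 2.31/2 = 1.155
(a) CH4 has the smaller value, so CH4 is the limiting reagent.
(b) Moles of CO2 = 0.520012 mol CH4 × (1/1) = 0.520012 mol; mass = 0.520012 mol × 44.01 g/mol = 22.89 g
(c) O2 consumed = 0.520012 × (2/1) = 1.04002 mol; remaining = 2.31 − 1.04002 = 1.26998 mol; mass = 1.26998 mol × 32.0 g/mol = 40.64 g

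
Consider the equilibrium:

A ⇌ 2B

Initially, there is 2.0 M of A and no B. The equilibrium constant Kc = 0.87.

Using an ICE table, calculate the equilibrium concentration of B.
[B] = 1.119 M

ICE: [A] = 2.0 − x, [B] = 2x.
Kc = (2x)²/(2.0 − x) = 0.87 ⇒ 4x² + 0.87x − 1.74 = 0.
x = (−0.87 + √(0.87² + 4·4·1.74))/(2·4) = (−0.87 + √28.597)/8 = 0.5597.
[B] = 2x = 1.119 M.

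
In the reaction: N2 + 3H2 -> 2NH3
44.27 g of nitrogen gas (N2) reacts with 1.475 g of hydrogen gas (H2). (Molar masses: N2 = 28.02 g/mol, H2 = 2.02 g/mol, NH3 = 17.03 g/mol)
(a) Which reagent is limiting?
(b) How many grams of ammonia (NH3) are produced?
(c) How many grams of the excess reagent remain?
(a) H2, (b) 8.29 g, (c) 37.45 g

Moles of N2 = 44.27 g ÷ 28.02 g/mol = 1.57994 mol
Moles of H2 = 1.475 g ÷ 2.02 g/mol = 0.730198 mol
Moles ÷ coefficient: N2: 1.57994/1 = 1.58, H2: 0.730198/3 = 0.2434
(a) H2 has the smaller value, so H2 is the limiting reagent.
(b) Moles of NH3 = 0.730198 mol H2 × (2/3) = 0.486799 mol; mass = 0.486799 mol × 17.03 g/mol = 8.29 g
(c) N2 consumed = 0.730198 × (1/3) = 0.243399 mol; remaining = 1.57994 − 0.243399 = 1.33654 mol; mass = 1.33654 mol × 28.02 g/mol = 37.45 g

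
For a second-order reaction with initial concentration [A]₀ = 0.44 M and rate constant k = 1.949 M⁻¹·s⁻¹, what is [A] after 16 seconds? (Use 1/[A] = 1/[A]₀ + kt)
0.0299 M

1/[A] = 1/[A]₀ + k·t = 1/0.44 + (1.949)·(16) = 2.2727 + 31.1840 = 33.4567
[A] = 1/33.4567 = 0.0299 M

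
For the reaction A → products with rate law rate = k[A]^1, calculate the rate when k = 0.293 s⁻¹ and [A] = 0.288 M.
0.08438 M/s

rate = k·[A]^1 = 0.293·(0.288)^1 = 0.293·0.288 = 0.08438 M/s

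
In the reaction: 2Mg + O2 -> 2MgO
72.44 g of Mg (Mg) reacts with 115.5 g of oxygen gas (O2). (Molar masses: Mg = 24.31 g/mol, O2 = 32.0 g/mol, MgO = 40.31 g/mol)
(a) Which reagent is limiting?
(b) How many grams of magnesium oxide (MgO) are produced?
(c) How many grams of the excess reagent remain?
(a) Mg, (b) 120.1 g, (c) 67.82 g

Moles of Mg = 72.44 g ÷ 24.31 g/mol = 2.97984 mol
Moles of O2 = 115.5 g ÷ 32.0 g/mol = 3.60938 mol
Moles ÷ coefficient: Mg: 2.97984/2 = 1.49, O2: 3.60938/1 = 3.609
(a) Mg has the smaller value, so Mg is the limiting reagent.
(b) Moles of MgO = 2.97984 mol Mg × (2/2) = 2.97984 mol; mass = 2.97984 mol × 40.31 g/mol = 120.1 g
(c) O2 consumed = 2.97984 × (1/2) = 1.48992 mol; remaining = 3.60938 − 1.48992 = 2.11945 mol; mass = 2.11945 mol × 32.0 g/mol = 67.82 g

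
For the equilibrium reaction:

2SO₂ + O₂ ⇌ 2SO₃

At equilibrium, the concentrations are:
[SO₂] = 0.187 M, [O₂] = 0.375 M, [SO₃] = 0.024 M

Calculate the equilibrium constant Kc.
K_c = 0.0439

Kc = ([SO₃]^2) / ([SO₂]^2 × [O₂])
   = ((0.024)^2) / ((0.187)^2·(0.375))
   = 0.000576 / 0.013113 = 0.0439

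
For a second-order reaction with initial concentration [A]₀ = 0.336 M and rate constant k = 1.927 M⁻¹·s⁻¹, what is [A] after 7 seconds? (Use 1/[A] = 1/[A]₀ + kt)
0.0607 M

1/[A] = 1/[A]₀ + k·t = 1/0.336 + (1.927)·(7) = 2.9762 + 13.4890 = 16.4652
[A] = 1/16.4652 = 0.0607 M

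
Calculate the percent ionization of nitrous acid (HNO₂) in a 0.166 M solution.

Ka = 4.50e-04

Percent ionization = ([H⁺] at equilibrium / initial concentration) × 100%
Percent ionization = 5.07%

Let x = [H⁺]. Ka = x²/(C - x) ⇒ x² + (4.50e-04)x - (4.50e-04)(0.166) = 0. x = 8.4208e-03. Percent = (8.4208e-03/0.166) × 100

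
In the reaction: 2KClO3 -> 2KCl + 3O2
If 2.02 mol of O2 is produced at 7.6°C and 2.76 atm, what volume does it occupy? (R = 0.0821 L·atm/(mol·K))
T = 7.6°C + 273.15 = 280.75 K
V = nRT/P = (2.02 × 0.0821 × 280.75) / 2.76
V = 16.87 L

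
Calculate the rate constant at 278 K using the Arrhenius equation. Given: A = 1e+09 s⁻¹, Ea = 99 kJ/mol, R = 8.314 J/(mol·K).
2.50e-10 s⁻¹

k = A·exp(-Ea/(R·T)) = 1e+09·exp(-99000/(8.314·278)) = 1e+09·exp(-42.8332) = 1e+09·2.4991e-19 = 2.50e-10 s⁻¹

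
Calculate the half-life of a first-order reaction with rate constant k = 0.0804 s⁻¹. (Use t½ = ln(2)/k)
8.62 s

t½ = ln(2)/k = 0.6931/0.0804 = 8.62 s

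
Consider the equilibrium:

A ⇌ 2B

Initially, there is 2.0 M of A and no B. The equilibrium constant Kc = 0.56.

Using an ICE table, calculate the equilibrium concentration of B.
[B] = 0.928 M

ICE: [A] = 2.0 − x, [B] = 2x.
Kc = (2x)²/(2.0 − x) = 0.56 ⇒ 4x² + 0.56x − 1.12 = 0.
x = (−0.56 + √(0.56² + 4·4·1.12))/(2·4) = (−0.56 + √18.234)/8 = 0.46376.
[B] = 2x = 0.928 M.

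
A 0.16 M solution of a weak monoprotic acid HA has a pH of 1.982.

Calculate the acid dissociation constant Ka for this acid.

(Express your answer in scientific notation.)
K_a = 7.26e-04

[H⁺] = 10^(−pH) = 10^(−1.982) = 1.042e-02 M. For HA ⇌ H⁺ + A⁻, Ka = x²/(C − x) = (1.042e-02)²/(0.16 − 1.042e-02) = 7.26e-04.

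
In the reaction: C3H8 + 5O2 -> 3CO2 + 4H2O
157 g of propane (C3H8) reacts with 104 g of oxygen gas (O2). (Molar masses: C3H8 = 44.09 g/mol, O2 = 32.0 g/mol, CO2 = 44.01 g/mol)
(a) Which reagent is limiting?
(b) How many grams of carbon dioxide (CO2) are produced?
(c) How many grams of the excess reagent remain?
(a) O2, (b) 85.82 g, (c) 128.3 g

Moles of C3H8 = 157 g ÷ 44.09 g/mol = 3.5609 mol
Moles of O2 = 104 g ÷ 32.0 g/mol = 3.25 mol
Moles ÷ coefficient: C3H8: 3.5609/1 = 3.561, O2: 3.25/5 = 0.65
(a) O2 has the smaller value, so O2 is the limiting reagent.
(b) Moles of CO2 = 3.25 mol O2 × (3/5) = 1.95 mol; mass = 1.95 mol × 44.01 g/mol = 85.82 g
(c) C3H8 consumed = 3.25 × (1/5) = 0.65 mol; remaining = 3.5609 − 0.65 = 2.9109 mol; mass = 2.9109 mol × 44.09 g/mol = 128.3 g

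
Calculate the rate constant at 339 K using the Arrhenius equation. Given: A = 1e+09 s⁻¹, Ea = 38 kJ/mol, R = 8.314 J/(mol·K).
1.40e+03 s⁻¹

k = A·exp(-Ea/(R·T)) = 1e+09·exp(-38000/(8.314·339)) = 1e+09·exp(-13.4826) = 1e+09·1.3950e-06 = 1.40e+03 s⁻¹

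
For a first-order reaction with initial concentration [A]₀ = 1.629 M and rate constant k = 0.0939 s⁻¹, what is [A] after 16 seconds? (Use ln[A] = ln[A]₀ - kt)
0.3626 M

ln[A] = ln[A]₀ - k·t = ln(1.629) - (0.0939)·(16) = 0.4880 - 1.5024 = -1.0144
[A] = e^(-1.0144) = 0.3626 M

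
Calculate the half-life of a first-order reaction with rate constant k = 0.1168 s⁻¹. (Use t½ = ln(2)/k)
5.93 s

t½ = ln(2)/k = 0.6931/0.1168 = 5.93 s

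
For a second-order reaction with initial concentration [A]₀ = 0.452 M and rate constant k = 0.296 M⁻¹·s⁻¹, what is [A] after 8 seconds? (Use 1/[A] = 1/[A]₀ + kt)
0.2183 M

1/[A] = 1/[A]₀ + k·t = 1/0.452 + (0.296)·(8) = 2.2124 + 2.3680 = 4.5804
[A] = 1/4.5804 = 0.2183 M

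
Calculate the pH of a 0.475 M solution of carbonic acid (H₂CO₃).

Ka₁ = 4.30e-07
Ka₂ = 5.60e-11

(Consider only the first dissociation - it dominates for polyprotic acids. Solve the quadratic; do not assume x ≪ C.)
pH = 3.35

x² + Ka₁·x − Ka₁·C = 0 with Ka₁ = 4.30e-07, C = 0.475.
x = (−Ka₁ + √(Ka₁² + 4·Ka₁·C))/2 = 4.5173e-04 M, so pH = 3.35.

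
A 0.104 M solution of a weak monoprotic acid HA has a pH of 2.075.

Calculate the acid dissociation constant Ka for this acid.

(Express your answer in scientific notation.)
K_a = 7.41e-04

[H⁺] = 10^(−pH) = 10^(−2.075) = 8.414e-03 M. For HA ⇌ H⁺ + A⁻, Ka = x²/(C − x) = (8.414e-03)²/(0.104 − 8.414e-03) = 7.41e-04.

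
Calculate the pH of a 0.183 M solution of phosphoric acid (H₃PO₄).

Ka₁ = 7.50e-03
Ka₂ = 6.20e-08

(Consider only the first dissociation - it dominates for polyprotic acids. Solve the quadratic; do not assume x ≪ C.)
pH = 1.48

x² + Ka₁·x − Ka₁·C = 0 with Ka₁ = 7.50e-03, C = 0.183.
x = (−Ka₁ + √(Ka₁² + 4·Ka₁·C))/2 = 3.3487e-02 M, so pH = 1.48.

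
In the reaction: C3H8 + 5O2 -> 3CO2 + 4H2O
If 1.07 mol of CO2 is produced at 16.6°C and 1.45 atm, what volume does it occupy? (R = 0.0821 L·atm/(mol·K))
T = 16.6°C + 273.15 = 289.75 K
V = nRT/P = (1.07 × 0.0821 × 289.75) / 1.45
V = 17.55 L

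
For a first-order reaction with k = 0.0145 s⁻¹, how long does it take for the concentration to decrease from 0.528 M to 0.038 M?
181.48 s

From ln[A] = ln[A]₀ - k·t: t = ln([A]₀/[A])/k = ln(0.528/0.038)/0.0145 = ln(13.8947)/0.0145 = 2.6315/0.0145 = 181.48 s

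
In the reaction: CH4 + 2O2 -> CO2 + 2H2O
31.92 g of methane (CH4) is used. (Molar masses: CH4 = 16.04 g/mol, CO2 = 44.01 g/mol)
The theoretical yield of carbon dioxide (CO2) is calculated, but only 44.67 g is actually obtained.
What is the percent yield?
Moles of CH4 = 31.92 g ÷ 16.04 g/mol = 1.99002 mol
Mole ratio: 1 mol CO2 / 1 mol CH4
Moles of CO2 = 1.99002 × (1/1) = 1.99002 mol
Theoretical yield = 1.99002 mol × 44.01 g/mol = 87.581 g
Actual yield = 44.67 g
Percent yield = (44.67 / 87.581) × 100% = 51.0%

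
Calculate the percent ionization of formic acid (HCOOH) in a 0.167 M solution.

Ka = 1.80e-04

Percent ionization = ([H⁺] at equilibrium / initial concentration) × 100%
Percent ionization = 3.23%

Let x = [H⁺]. Ka = x²/(C - x) ⇒ x² + (1.80e-04)x - (1.80e-04)(0.167) = 0. x = 5.3934e-03. Percent = (5.3934e-03/0.167) × 100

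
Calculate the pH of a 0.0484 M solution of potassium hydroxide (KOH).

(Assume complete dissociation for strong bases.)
pH = 12.68

[OH⁻] = 0.0484 M for strong base. pOH = -log[OH⁻] = 1.32, pH = 14 - pOH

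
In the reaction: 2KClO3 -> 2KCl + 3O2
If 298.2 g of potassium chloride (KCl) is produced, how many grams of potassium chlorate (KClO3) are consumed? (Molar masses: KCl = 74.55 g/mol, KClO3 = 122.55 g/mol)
Moles of KCl = 298.2 g ÷ 74.55 g/mol = 4 mol
Mole ratio: 2 mol KClO3 / 2 mol KCl
Moles of KClO3 = 4 × (2/2) = 4 mol
Mass of KClO3 = 4 mol × 122.55 g/mol = 490.2 g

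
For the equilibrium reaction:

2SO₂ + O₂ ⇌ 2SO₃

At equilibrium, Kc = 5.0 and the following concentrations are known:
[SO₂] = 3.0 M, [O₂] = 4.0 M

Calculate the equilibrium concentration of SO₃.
[SO₃] = 13.4164 M

Kc = ([SO₃]^2) / ([SO₂]^2 × [O₂]) = 5.0
[SO₃]^2 = Kc · (reactant terms)/(other product terms) = 5.0 · 36 / 1 = 180
[SO₃] = (180)^(1/2) = 13.4164 M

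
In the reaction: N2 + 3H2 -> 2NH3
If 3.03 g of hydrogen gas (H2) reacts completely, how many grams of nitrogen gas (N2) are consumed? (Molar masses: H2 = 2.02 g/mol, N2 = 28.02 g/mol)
Moles of H2 = 3.03 g ÷ 2.02 g/mol = 1.5 mol
Mole ratio: 1 mol N2 / 3 mol H2
Moles of N2 = 1.5 × (1/3) = 0.5 mol
Mass of N2 = 0.5 mol × 28.02 g/mol = 14.01 g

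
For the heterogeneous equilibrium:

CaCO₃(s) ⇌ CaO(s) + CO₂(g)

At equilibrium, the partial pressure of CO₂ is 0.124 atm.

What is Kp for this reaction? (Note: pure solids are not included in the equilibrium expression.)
K_p = 0.124

Solids (CaCO₃, CaO) have activity 1 and are excluded.
Kp = P(CO₂) = 0.124.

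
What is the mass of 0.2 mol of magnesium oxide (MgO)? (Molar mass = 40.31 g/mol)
Mass = 0.2 mol × 40.31 g/mol = 8.062 g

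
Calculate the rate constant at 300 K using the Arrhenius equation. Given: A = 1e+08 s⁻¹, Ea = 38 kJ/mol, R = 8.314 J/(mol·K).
2.42e+01 s⁻¹

k = A·exp(-Ea/(R·T)) = 1e+08·exp(-38000/(8.314·300)) = 1e+08·exp(-15.2353) = 1e+08·2.4175e-07 = 2.42e+01 s⁻¹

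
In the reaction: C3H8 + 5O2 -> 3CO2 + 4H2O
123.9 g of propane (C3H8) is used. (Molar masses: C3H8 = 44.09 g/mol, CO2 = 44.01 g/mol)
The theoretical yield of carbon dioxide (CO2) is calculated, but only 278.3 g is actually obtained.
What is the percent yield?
Moles of C3H8 = 123.9 g ÷ 44.09 g/mol = 2.81016 mol
Mole ratio: 3 mol CO2 / 1 mol C3H8
Moles of CO2 = 2.81016 × (3/1) = 8.43048 mol
Theoretical yield = 8.43048 mol × 44.01 g/mol = 371.03 g
Actual yield = 278.3 g
Percent yield = (278.3 / 371.03) × 100% = 75.0%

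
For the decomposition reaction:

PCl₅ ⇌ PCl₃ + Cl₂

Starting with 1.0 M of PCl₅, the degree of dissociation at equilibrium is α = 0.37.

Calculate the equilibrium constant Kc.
K_c = 0.2173

x = α·[A]₀ = 0.37 × 1.0 = 0.37 M dissociated.
At eq: [PCl₅] = 1.0 − 0.37 = 0.63 M; [PCl₃] = [Cl₂] = x = 0.37 M.
Kc = [PCl₃][Cl₂]/[PCl₅] = (0.37)²/0.63 = 0.2173.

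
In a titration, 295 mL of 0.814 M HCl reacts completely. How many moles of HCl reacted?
Moles = Molarity × Volume (L)
Moles = 0.814 M × 0.295 L = 0.2401 mol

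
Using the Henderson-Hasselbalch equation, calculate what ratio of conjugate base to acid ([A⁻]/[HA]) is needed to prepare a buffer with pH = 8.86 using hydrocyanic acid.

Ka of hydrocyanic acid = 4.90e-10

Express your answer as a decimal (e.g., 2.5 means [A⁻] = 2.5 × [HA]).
[A⁻]/[HA] = 0.355

pKa = −log(4.90e-10) = 9.3098. pH = pKa + log([A⁻]/[HA]). 8.86 = 9.3098 + log(ratio). log(ratio) = 8.86 − 9.3098 = -0.4498. ratio = 10^(-0.4498) = 0.355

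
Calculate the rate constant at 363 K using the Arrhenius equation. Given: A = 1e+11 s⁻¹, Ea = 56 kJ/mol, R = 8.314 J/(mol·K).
8.74e+02 s⁻¹

k = A·exp(-Ea/(R·T)) = 1e+11·exp(-56000/(8.314·363)) = 1e+11·exp(-18.5554) = 1e+11·8.7392e-09 = 8.74e+02 s⁻¹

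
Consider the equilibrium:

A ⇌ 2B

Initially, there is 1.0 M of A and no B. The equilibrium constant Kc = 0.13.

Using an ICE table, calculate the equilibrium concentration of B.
[B] = 0.330 M

ICE: [A] = 1.0 − x, [B] = 2x.
Kc = (2x)²/(1.0 − x) = 0.13 ⇒ 4x² + 0.13x − 0.13 = 0.
x = (−0.13 + √(0.13² + 4·4·0.13))/(2·4) = (−0.13 + √2.0969)/8 = 0.16476.
[B] = 2x = 0.330 M.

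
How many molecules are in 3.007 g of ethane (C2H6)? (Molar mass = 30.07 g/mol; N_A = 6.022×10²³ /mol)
Moles = 3.007 g ÷ 30.07 g/mol = 0.1 mol
Molecules = 0.1 mol × 6.022×10²³ /mol = 6.022e+22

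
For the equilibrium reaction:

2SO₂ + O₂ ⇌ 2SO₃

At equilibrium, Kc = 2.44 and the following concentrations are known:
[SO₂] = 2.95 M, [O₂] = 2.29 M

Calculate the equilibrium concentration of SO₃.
[SO₃] = 6.9732 M

Kc = ([SO₃]^2) / ([SO₂]^2 × [O₂]) = 2.44
[SO₃]^2 = Kc · (reactant terms)/(other product terms) = 2.44 · 19.929 / 1 = 48.626
[SO₃] = (48.626)^(1/2) = 6.9732 M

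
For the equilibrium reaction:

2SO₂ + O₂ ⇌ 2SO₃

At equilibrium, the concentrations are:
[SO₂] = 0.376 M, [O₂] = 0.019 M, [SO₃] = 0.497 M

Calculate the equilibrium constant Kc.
K_c = 91.9567

Kc = ([SO₃]^2) / ([SO₂]^2 × [O₂])
   = ((0.497)^2) / ((0.376)^2·(0.019))
   = 0.24701 / 0.0026861 = 91.9567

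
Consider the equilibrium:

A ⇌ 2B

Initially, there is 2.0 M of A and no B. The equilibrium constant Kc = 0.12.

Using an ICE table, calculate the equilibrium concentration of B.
[B] = 0.461 M

ICE: [A] = 2.0 − x, [B] = 2x.
Kc = (2x)²/(2.0 − x) = 0.12 ⇒ 4x² + 0.12x − 0.24 = 0.
x = (−0.12 + √(0.12² + 4·4·0.24))/(2·4) = (−0.12 + √3.8544)/8 = 0.23041.
[B] = 2x = 0.461 M.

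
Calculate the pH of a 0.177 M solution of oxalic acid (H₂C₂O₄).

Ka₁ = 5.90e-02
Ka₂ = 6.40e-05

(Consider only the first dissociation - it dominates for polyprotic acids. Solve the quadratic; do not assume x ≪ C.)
pH = 1.11

x² + Ka₁·x − Ka₁·C = 0 with Ka₁ = 5.90e-02, C = 0.177.
x = (−Ka₁ + √(Ka₁² + 4·Ka₁·C))/2 = 7.6864e-02 M, so pH = 1.11.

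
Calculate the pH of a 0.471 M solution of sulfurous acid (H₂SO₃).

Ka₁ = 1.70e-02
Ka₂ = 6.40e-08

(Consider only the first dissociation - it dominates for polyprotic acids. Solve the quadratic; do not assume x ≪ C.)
pH = 1.09

x² + Ka₁·x − Ka₁·C = 0 with Ka₁ = 1.70e-02, C = 0.471.
x = (−Ka₁ + √(Ka₁² + 4·Ka₁·C))/2 = 8.1385e-02 M, so pH = 1.09.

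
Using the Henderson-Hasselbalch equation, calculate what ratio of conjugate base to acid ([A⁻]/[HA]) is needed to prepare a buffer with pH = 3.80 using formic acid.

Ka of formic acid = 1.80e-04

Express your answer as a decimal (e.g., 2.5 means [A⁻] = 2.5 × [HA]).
[A⁻]/[HA] = 1.136

pKa = −log(1.80e-04) = 3.7447. pH = pKa + log([A⁻]/[HA]). 3.80 = 3.7447 + log(ratio). log(ratio) = 3.80 − 3.7447 = 0.0553. ratio = 10^(0.0553) = 1.136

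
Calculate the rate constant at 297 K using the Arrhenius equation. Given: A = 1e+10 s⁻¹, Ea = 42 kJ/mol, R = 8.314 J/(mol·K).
4.10e+02 s⁻¹

k = A·exp(-Ea/(R·T)) = 1e+10·exp(-42000/(8.314·297)) = 1e+10·exp(-17.0092) = 1e+10·4.1022e-08 = 4.10e+02 s⁻¹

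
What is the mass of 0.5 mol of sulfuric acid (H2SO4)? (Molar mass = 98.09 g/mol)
Mass = 0.5 mol × 98.09 g/mol = 49.05 g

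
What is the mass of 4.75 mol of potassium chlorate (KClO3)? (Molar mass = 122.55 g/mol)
Mass = 4.75 mol × 122.55 g/mol = 582.1 g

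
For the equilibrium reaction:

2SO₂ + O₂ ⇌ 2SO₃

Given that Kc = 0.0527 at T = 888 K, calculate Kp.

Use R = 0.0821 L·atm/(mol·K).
K_p = 7.23e-04

Δn = (moles gaseous products) − (moles gaseous reactants) = -1
T = 888 K; RT = 0.0821 × 888 = 72.9048
Kp = Kc·(RT)^Δn = 0.0527 × (72.9048)^-1 = 0.0527 × 0.0137165 = 7.23e-04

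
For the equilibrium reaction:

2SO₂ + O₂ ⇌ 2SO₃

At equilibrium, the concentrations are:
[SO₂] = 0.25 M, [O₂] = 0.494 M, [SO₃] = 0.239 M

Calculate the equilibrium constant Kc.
K_c = 1.8501

Kc = ([SO₃]^2) / ([SO₂]^2 × [O₂])
   = ((0.239)^2) / ((0.25)^2·(0.494))
   = 0.057121 / 0.030875 = 1.8501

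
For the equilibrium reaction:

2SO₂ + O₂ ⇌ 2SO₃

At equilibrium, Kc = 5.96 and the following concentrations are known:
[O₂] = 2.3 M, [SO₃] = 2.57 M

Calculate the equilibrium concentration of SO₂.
[SO₂] = 0.6941 M

Kc = ([SO₃]^2) / ([SO₂]^2 × [O₂]) = 5.96
[SO₂]^2 = (product terms)/(Kc · other reactant terms) = 6.6049 / (5.96 · 2.3) = 0.48183
[SO₂] = (0.48183)^(1/2) = 0.6941 M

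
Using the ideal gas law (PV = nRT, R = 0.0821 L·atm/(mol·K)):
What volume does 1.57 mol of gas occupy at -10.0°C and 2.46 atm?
T = -10.0°C + 273.15 = 263.15 K
V = nRT/P = (1.57 × 0.0821 × 263.15) / 2.46
V = 13.79 L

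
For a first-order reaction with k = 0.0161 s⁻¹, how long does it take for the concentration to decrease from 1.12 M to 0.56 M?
43.05 s

From ln[A] = ln[A]₀ - k·t: t = ln([A]₀/[A])/k = ln(1.12/0.56)/0.0161 = ln(2.0000)/0.0161 = 0.6931/0.0161 = 43.05 s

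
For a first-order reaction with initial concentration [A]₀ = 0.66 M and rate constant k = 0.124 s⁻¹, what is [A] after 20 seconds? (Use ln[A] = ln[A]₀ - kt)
0.0553 M

ln[A] = ln[A]₀ - k·t = ln(0.66) - (0.124)·(20) = -0.4155 - 2.4800 = -2.8955
[A] = e^(-2.8955) = 0.0553 M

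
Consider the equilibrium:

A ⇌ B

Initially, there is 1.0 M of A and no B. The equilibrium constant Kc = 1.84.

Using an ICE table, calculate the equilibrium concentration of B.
[B] = 0.648 M

ICE: [A] = 1.0 − x, [B] = x.
Kc = x/(1.0 − x) = 1.84 ⇒ x = 1.84·1.0/(1 + 1.84) = 1.84/2.84 = 0.6479.
[B] = x = 0.648 M.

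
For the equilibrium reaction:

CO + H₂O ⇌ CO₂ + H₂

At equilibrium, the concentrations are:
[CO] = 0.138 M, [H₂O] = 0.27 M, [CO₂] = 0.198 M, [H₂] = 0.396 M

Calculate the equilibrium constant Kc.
K_c = 2.1043

Kc = ([CO₂] × [H₂]) / ([CO] × [H₂O])
   = ((0.198)·(0.396)) / ((0.138)·(0.27))
   = 0.078408 / 0.03726 = 2.1043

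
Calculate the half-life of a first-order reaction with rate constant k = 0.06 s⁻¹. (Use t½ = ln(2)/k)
11.55 s

t½ = ln(2)/k = 0.6931/0.06 = 11.55 s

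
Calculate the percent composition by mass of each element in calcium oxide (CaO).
Ca: 71.47%, O: 28.53%

Molar mass of CaO = 56.08 g/mol
% Ca = (1 × 40.08) / 56.08 × 100% = 40.08 / 56.08 × 100% = 71.47%
% O = (1 × 16.0) / 56.08 × 100% = 16 / 56.08 × 100% = 28.53%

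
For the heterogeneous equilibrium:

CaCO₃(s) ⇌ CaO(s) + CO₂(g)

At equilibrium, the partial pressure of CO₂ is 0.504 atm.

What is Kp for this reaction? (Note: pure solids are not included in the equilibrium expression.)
K_p = 0.504

Solids (CaCO₃, CaO) have activity 1 and are excluded.
Kp = P(CO₂) = 0.504.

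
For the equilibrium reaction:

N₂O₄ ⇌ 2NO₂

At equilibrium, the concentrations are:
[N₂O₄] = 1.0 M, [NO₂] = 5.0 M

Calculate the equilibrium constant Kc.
K_c = 25.0000

Kc = ([NO₂]^2) / ([N₂O₄])
   = ((5.0)^2) / ((1.0))
   = 25 / 1 = 25.0000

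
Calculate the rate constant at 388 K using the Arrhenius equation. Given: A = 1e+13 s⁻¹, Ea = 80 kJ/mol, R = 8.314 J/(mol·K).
1.70e+02 s⁻¹

k = A·exp(-Ea/(R·T)) = 1e+13·exp(-80000/(8.314·388)) = 1e+13·exp(-24.7998) = 1e+13·1.6966e-11 = 1.70e+02 s⁻¹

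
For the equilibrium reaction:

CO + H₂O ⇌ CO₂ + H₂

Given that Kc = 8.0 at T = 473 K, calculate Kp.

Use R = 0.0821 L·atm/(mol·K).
K_p = 8.0000

Δn = (moles gaseous products) − (moles gaseous reactants) = 0
T = 473 K; RT = 0.0821 × 473 = 38.8333
Kp = Kc·(RT)^Δn = 8.0 × (38.8333)^0 = 8.0 × 1 = 8.0000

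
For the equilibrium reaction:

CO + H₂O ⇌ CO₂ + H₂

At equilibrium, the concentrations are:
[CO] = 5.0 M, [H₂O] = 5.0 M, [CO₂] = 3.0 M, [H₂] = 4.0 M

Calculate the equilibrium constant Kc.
K_c = 0.4800

Kc = ([CO₂] × [H₂]) / ([CO] × [H₂O])
   = ((3.0)·(4.0)) / ((5.0)·(5.0))
   = 12 / 25 = 0.4800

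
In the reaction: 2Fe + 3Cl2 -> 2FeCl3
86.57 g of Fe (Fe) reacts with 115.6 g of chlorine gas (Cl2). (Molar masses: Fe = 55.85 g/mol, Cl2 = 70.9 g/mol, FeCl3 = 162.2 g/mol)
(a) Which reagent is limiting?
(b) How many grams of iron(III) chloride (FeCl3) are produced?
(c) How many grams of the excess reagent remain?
(a) Cl2, (b) 176.3 g, (c) 25.86 g

Moles of Fe = 86.57 g ÷ 55.85 g/mol = 1.55004 mol
Moles of Cl2 = 115.6 g ÷ 70.9 g/mol = 1.63047 mol
Moles ÷ coefficient: Fe: 1.55004/2 = 0.775, Cl2: 1.63047/3 = 0.5435
(a) Cl2 has the smaller value, so Cl2 is the limiting reagent.
(b) Moles of FeCl3 = 1.63047 mol Cl2 × (2/3) = 1.08698 mol; mass = 1.08698 mol × 162.2 g/mol = 176.3 g
(c) Fe consumed = 1.63047 × (2/3) = 1.08698 mol; remaining = 1.55004 − 1.08698 = 0.463068 mol; mass = 0.463068 mol × 55.85 g/mol = 25.86 g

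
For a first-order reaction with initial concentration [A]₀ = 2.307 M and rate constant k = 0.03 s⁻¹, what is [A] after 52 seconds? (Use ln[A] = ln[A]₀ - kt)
0.4848 M

ln[A] = ln[A]₀ - k·t = ln(2.307) - (0.03)·(52) = 0.8359 - 1.5600 = -0.7241
[A] = e^(-0.7241) = 0.4848 M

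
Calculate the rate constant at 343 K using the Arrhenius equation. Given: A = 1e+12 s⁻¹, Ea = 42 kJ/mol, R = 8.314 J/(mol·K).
4.02e+05 s⁻¹

k = A·exp(-Ea/(R·T)) = 1e+12·exp(-42000/(8.314·343)) = 1e+12·exp(-14.7280) = 1e+12·4.0150e-07 = 4.02e+05 s⁻¹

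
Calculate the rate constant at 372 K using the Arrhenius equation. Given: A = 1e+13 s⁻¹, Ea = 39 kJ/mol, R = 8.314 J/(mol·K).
3.34e+07 s⁻¹

k = A·exp(-Ea/(R·T)) = 1e+13·exp(-39000/(8.314·372)) = 1e+13·exp(-12.6099) = 1e+13·3.3388e-06 = 3.34e+07 s⁻¹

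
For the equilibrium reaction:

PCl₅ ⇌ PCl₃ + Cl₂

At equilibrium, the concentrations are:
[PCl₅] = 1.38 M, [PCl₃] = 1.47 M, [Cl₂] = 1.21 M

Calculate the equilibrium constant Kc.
K_c = 1.2889

Kc = ([PCl₃] × [Cl₂]) / ([PCl₅])
   = ((1.47)·(1.21)) / ((1.38))
   = 1.7787 / 1.38 = 1.2889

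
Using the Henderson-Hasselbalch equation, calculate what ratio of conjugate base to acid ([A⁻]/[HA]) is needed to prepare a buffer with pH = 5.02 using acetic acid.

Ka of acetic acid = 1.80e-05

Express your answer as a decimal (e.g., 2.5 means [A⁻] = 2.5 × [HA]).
[A⁻]/[HA] = 1.885

pKa = −log(1.80e-05) = 4.7447. pH = pKa + log([A⁻]/[HA]). 5.02 = 4.7447 + log(ratio). log(ratio) = 5.02 − 4.7447 = 0.2753. ratio = 10^(0.2753) = 1.885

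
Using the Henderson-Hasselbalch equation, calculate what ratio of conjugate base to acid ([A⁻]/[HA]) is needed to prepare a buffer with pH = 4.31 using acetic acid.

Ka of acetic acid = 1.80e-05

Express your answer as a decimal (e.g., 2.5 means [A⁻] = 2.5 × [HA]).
[A⁻]/[HA] = 0.368

pKa = −log(1.80e-05) = 4.7447. pH = pKa + log([A⁻]/[HA]). 4.31 = 4.7447 + log(ratio). log(ratio) = 4.31 − 4.7447 = -0.4347. ratio = 10^(-0.4347) = 0.368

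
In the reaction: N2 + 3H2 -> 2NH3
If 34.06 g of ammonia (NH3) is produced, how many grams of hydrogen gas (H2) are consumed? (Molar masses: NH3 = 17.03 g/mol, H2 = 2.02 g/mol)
Moles of NH3 = 34.06 g ÷ 17.03 g/mol = 2 mol
Mole ratio: 3 mol H2 / 2 mol NH3
Moles of H2 = 2 × (3/2) = 3 mol
Mass of H2 = 3 mol × 2.02 g/mol = 6.06 g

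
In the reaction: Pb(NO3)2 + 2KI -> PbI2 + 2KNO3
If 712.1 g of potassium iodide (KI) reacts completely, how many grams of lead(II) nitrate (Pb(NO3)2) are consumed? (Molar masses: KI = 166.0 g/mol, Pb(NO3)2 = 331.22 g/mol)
Moles of KI = 712.1 g ÷ 166.0 g/mol = 4.28976 mol
Mole ratio: 1 mol Pb(NO3)2 / 2 mol KI
Moles of Pb(NO3)2 = 4.28976 × (1/2) = 2.14488 mol
Mass of Pb(NO3)2 = 2.14488 mol × 331.22 g/mol = 710.4 g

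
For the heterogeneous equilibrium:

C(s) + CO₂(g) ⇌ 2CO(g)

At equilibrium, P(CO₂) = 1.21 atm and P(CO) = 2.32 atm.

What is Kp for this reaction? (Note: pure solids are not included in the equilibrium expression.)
K_p = 4.448

Solid C is excluded.
Kp = P(CO)²/P(CO₂) = (2.32)²/1.21 = 5.382/1.21 = 4.448.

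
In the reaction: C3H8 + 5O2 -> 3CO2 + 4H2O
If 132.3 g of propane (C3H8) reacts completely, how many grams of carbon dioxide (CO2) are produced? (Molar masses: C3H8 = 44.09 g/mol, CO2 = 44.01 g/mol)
Moles of C3H8 = 132.3 g ÷ 44.09 g/mol = 3.00068 mol
Mole ratio: 3 mol CO2 / 1 mol C3H8
Moles of CO2 = 3.00068 × (3/1) = 9.00204 mol
Mass of CO2 = 9.00204 mol × 44.01 g/mol = 396.2 g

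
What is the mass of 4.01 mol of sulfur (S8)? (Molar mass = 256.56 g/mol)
Mass = 4.01 mol × 256.56 g/mol = 1029 g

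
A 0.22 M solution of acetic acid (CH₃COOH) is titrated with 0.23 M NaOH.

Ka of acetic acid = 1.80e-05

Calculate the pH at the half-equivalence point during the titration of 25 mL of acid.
pH = pKa = 4.74

At the half-equivalence point, [HA] = [A⁻], so by Henderson–Hasselbalch pH = pKa + log(1) = pKa.
pKa = −log(1.80e-05) = 4.74.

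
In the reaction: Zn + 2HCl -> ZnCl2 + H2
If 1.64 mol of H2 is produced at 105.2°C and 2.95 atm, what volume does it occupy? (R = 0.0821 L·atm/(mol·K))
T = 105.2°C + 273.15 = 378.35 K
V = nRT/P = (1.64 × 0.0821 × 378.35) / 2.95
V = 17.27 L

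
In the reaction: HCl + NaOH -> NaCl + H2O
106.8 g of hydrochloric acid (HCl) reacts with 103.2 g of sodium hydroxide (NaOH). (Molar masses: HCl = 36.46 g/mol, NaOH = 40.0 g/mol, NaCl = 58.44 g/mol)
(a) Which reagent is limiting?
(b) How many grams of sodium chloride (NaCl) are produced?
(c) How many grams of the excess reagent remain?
(a) NaOH, (b) 150.8 g, (c) 12.73 g

Moles of HCl = 106.8 g ÷ 36.46 g/mol = 2.92924 mol
Moles of NaOH = 103.2 g ÷ 40.0 g/mol = 2.58 mol
Moles ÷ coefficient: HCl: 2.92924/1 = 2.929, NaOH: 2.58/1 = 2.58
(a) NaOH has the smaller value, so NaOH is the limiting reagent.
(b) Moles of NaCl = 2.58 mol NaOH × (1/1) = 2.58 mol; mass = 2.58 mol × 58.44 g/mol = 150.8 g
(c) HCl consumed = 2.58 × (1/1) = 2.58 mol; remaining = 2.92924 − 2.58 = 0.349238 mol; mass = 0.349238 mol × 36.46 g/mol = 12.73 g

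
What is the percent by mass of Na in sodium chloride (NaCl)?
Mass of Na in formula = 22.99 × 1 = 22.99 g/mol
Molar mass = 58.44 g/mol
% Na = (22.99/58.44) × 100% = 39.34%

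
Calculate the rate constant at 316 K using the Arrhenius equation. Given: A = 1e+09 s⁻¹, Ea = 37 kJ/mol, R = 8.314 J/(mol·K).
7.65e+02 s⁻¹

k = A·exp(-Ea/(R·T)) = 1e+09·exp(-37000/(8.314·316)) = 1e+09·exp(-14.0833) = 1e+09·7.6506e-07 = 7.65e+02 s⁻¹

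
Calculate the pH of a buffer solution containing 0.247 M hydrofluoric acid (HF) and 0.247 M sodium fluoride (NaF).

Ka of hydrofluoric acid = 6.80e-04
pH = 3.17

pKa = -log(6.80e-04) = 3.17. pH = pKa + log([A⁻]/[HA]) = 3.17 + log(0.247/0.247)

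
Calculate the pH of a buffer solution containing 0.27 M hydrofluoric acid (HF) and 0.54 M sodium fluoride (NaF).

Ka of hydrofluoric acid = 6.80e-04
pH = 3.47

pKa = -log(6.80e-04) = 3.17. pH = pKa + log([A⁻]/[HA]) = 3.17 + log(0.54/0.27)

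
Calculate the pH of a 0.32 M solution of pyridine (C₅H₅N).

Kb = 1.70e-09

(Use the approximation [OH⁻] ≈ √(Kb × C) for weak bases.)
pH = 9.37

[OH⁻] = √(Kb × C) = √(1.70e-09 × 0.32) = 2.3324e-05. pOH = 4.63, pH = 14 - pOH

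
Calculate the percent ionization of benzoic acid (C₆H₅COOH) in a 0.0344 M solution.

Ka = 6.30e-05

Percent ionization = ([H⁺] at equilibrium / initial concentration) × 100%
Percent ionization = 4.19%

Let x = [H⁺]. Ka = x²/(C - x) ⇒ x² + (6.30e-05)x - (6.30e-05)(0.0344) = 0. x = 1.4410e-03. Percent = (1.4410e-03/0.0344) × 100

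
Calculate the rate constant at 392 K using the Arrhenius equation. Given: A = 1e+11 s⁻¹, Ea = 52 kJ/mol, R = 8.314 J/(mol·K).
1.18e+04 s⁻¹

k = A·exp(-Ea/(R·T)) = 1e+11·exp(-52000/(8.314·392)) = 1e+11·exp(-15.9554) = 1e+11·1.1767e-07 = 1.18e+04 s⁻¹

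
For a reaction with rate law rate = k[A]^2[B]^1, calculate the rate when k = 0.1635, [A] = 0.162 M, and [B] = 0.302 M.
0.001296 M/s

rate = k·[A]^2·[B]^1 = 0.1635·(0.162)^2·(0.302)^1 = 0.1635·0.026244·0.302 = 0.001296 M/s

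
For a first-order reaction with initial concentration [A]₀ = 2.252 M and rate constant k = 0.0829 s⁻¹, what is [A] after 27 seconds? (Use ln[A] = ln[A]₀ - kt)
0.2402 M

ln[A] = ln[A]₀ - k·t = ln(2.252) - (0.0829)·(27) = 0.8118 - 2.2383 = -1.4265
[A] = e^(-1.4265) = 0.2402 M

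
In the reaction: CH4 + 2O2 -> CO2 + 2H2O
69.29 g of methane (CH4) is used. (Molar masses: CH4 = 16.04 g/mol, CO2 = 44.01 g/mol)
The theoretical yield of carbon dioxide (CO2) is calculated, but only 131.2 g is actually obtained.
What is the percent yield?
Moles of CH4 = 69.29 g ÷ 16.04 g/mol = 4.31983 mol
Mole ratio: 1 mol CO2 / 1 mol CH4
Moles of CO2 = 4.31983 × (1/1) = 4.31983 mol
Theoretical yield = 4.31983 mol × 44.01 g/mol = 190.12 g
Actual yield = 131.2 g
Percent yield = (131.2 / 190.12) × 100% = 69.0%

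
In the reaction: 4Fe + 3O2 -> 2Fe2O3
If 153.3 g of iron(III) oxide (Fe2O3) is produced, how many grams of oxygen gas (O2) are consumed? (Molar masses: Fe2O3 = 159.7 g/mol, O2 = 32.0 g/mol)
Moles of Fe2O3 = 153.3 g ÷ 159.7 g/mol = 0.959925 mol
Mole ratio: 3 mol O2 / 2 mol Fe2O3
Moles of O2 = 0.959925 × (3/2) = 1.43989 mol
Mass of O2 = 1.43989 mol × 32.0 g/mol = 46.08 g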